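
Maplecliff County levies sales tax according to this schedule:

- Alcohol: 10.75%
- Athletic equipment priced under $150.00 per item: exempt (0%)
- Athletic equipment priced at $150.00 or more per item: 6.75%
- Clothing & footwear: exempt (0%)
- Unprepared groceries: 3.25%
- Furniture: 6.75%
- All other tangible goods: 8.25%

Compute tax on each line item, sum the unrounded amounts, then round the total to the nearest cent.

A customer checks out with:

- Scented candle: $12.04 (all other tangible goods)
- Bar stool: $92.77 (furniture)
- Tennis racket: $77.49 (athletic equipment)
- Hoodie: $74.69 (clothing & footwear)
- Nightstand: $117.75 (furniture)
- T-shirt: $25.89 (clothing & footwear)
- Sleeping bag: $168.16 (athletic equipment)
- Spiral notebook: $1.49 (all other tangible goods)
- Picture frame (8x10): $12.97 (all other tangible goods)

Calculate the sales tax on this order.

$27.75

Scented candle $12.04: all other tangible goods → 8.25% → $0.9933
Bar stool $92.77: furniture → 6.75% → $6.261975
Tennis racket $77.49: athletic equipment, under $150.00 → 0% → $0.00
Hoodie $74.69: clothing & footwear → 0% → $0.00
Nightstand $117.75: furniture → 6.75% → $7.948125
T-shirt $25.89: clothing & footwear → 0% → $0.00
Sleeping bag $168.16: athletic equipment, $150.00 or more → 6.75% → $11.3508
Spiral notebook $1.49: all other tangible goods → 8.25% → $0.122925
Picture frame (8x10) $12.97: all other tangible goods → 8.25% → $1.070025
Unrounded tax sum = $27.74715 → $27.75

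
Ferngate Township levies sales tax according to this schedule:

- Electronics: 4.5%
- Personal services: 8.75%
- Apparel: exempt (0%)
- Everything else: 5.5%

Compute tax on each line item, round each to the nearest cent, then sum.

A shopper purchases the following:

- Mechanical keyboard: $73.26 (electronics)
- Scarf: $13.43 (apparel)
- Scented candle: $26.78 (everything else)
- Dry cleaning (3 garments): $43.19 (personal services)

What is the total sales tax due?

Mechanical keyboard $73.26: electronics → 4.5% → $3.30
Scarf $13.43: apparel → 0% → $0.00
Scented candle $26.78: everything else → 5.5% → $1.47
Dry cleaning (3 garments) $43.19: personal services → 8.75% → $3.78
Total tax = $3.30 + $1.47 + $3.78 = $8.55

$8.55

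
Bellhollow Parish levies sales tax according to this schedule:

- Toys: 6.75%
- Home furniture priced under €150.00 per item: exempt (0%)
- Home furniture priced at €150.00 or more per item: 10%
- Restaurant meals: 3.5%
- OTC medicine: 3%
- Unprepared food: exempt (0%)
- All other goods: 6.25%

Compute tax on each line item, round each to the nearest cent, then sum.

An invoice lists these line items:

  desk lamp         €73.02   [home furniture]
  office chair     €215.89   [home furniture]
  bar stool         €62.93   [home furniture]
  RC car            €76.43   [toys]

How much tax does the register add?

€26.75

Desk lamp €73.02: home furniture, under €150.00 → 0% → €0.00
Office chair €215.89: home furniture, €150.00 or more → 10% → €21.59
Bar stool €62.93: home furniture, under €150.00 → 0% → €0.00
RC car €76.43: toys → 6.75% → €5.16
Total tax = €21.59 + €5.16 = €26.75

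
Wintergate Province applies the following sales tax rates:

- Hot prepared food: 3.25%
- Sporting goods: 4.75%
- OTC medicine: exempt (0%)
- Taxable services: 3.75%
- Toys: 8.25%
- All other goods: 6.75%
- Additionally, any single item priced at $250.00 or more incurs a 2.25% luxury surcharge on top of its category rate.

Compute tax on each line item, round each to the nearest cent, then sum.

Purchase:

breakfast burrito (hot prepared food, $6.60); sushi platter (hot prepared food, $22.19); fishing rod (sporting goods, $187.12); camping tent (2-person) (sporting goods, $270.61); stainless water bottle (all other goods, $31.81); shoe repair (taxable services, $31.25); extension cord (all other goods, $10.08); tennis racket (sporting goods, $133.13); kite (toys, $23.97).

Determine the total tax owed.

$41.06

Breakfast burrito $6.60: hot prepared food → 3.25% → $0.21
Sushi platter $22.19: hot prepared food → 3.25% → $0.72
Fishing rod $187.12: sporting goods → 4.75% → $8.89
Camping tent (2-person) $270.61: sporting goods → 4.75% + 2.25% surcharge = 7% → $18.94
Stainless water bottle $31.81: all other goods → 6.75% → $2.15
Shoe repair $31.25: taxable services → 3.75% → $1.17
Extension cord $10.08: all other goods → 6.75% → $0.68
Tennis racket $133.13: sporting goods → 4.75% → $6.32
Kite $23.97: toys → 8.25% → $1.98
Total tax = $0.21 + $0.72 + $8.89 + $18.94 + $2.15 + $1.17 + $0.68 + $6.32 + $1.98 = $41.06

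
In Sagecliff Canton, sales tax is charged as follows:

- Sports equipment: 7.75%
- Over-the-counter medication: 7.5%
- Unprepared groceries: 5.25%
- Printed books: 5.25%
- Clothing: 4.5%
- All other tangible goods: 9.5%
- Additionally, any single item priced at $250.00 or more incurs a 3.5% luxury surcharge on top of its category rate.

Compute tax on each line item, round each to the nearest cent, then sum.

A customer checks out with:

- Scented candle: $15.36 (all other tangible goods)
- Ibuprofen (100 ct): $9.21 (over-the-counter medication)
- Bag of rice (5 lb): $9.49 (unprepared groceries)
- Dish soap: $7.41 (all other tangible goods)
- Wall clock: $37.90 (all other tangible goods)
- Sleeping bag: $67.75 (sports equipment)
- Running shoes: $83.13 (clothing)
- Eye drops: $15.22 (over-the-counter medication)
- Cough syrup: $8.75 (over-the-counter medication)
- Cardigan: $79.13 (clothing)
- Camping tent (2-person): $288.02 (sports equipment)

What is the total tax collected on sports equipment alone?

$37.65

Sleeping bag $67.75: sports equipment → 7.75% → $5.25
Camping tent (2-person) $288.02: sports equipment → 7.75% + 3.5% surcharge = 11.25% → $32.40
Tax on sports equipment = $5.25 + $32.40 = $37.65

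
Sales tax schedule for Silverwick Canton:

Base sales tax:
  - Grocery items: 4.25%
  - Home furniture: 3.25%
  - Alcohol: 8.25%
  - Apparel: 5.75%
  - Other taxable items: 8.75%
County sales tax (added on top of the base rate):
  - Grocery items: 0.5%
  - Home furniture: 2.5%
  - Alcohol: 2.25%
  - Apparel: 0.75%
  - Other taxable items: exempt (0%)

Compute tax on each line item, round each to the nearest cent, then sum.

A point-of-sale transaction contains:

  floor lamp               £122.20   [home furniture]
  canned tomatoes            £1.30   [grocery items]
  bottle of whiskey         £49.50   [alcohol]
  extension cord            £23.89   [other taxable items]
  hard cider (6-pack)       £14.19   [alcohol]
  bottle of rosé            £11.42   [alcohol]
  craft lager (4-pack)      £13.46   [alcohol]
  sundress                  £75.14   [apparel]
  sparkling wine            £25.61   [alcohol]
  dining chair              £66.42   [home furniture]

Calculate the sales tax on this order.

Floor lamp £122.20: home furniture → 3.25% + 2.5% county = 5.75% → £7.03
Canned tomatoes £1.30: grocery items → 4.25% + 0.5% county = 4.75% → £0.06
Bottle of whiskey £49.50: alcohol → 8.25% + 2.25% county = 10.5% → £5.20
Extension cord £23.89: other taxable items → 8.75% + 0% county = 8.75% → £2.09
Hard cider (6-pack) £14.19: alcohol → 8.25% + 2.25% county = 10.5% → £1.49
Bottle of rosé £11.42: alcohol → 8.25% + 2.25% county = 10.5% → £1.20
Craft lager (4-pack) £13.46: alcohol → 8.25% + 2.25% county = 10.5% → £1.41
Sundress £75.14: apparel → 5.75% + 0.75% county = 6.5% → £4.88
Sparkling wine £25.61: alcohol → 8.25% + 2.25% county = 10.5% → £2.69
Dining chair £66.42: home furniture → 3.25% + 2.5% county = 5.75% → £3.82
Total tax = £7.03 + £0.06 + £5.20 + £2.09 + £1.49 + £1.20 + £1.41 + £4.88 + £2.69 + £3.82 = £29.87

£29.87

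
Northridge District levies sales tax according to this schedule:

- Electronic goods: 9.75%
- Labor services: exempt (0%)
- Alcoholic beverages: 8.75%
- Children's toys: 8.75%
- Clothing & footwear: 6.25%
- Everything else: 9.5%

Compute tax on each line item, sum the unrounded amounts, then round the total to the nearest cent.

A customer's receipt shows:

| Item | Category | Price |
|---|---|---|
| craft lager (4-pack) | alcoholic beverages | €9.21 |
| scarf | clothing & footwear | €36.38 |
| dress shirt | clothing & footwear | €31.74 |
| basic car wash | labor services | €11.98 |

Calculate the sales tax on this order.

Craft lager (4-pack) €9.21: alcoholic beverages → 8.75% → €0.805875
Scarf €36.38: clothing & footwear → 6.25% → €2.27375
Dress shirt €31.74: clothing & footwear → 6.25% → €1.98375
Basic car wash €11.98: labor services → 0% → €0.00
Unrounded tax sum = €5.063375 → €5.06

€5.06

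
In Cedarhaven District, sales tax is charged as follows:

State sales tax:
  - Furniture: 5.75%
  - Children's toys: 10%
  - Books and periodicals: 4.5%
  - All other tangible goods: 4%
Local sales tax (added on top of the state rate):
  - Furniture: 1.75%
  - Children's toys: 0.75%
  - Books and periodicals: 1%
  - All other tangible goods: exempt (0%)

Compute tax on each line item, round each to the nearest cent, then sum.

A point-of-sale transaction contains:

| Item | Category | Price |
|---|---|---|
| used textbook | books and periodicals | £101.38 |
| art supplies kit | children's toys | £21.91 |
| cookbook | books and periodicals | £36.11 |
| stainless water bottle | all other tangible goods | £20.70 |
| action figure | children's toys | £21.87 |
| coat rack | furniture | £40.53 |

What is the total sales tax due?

Used textbook £101.38: books and periodicals → 4.5% + 1% local = 5.5% → £5.58
Art supplies kit £21.91: children's toys → 10% + 0.75% local = 10.75% → £2.36
Cookbook £36.11: books and periodicals → 4.5% + 1% local = 5.5% → £1.99
Stainless water bottle £20.70: all other tangible goods → 4% + 0% local = 4% → £0.83
Action figure £21.87: children's toys → 10% + 0.75% local = 10.75% → £2.35
Coat rack £40.53: furniture → 5.75% + 1.75% local = 7.5% → £3.04
Total tax = £5.58 + £2.36 + £1.99 + £0.83 + £2.35 + £3.04 = £16.15

£16.15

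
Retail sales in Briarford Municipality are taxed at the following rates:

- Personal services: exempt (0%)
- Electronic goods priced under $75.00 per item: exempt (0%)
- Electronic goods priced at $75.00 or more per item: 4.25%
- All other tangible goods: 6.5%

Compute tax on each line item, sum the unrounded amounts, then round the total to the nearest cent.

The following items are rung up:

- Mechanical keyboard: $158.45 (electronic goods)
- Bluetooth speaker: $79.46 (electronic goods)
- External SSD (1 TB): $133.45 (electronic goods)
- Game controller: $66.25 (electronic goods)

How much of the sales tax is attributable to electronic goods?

Mechanical keyboard $158.45: electronic goods, $75.00 or more → 4.25% → $6.734125
Bluetooth speaker $79.46: electronic goods, $75.00 or more → 4.25% → $3.37705
External SSD (1 TB) $133.45: electronic goods, $75.00 or more → 4.25% → $5.671625
Game controller $66.25: electronic goods, under $75.00 → 0% → $0.00
Tax on electronic goods: unrounded sum = $15.7828 → $15.78

$15.78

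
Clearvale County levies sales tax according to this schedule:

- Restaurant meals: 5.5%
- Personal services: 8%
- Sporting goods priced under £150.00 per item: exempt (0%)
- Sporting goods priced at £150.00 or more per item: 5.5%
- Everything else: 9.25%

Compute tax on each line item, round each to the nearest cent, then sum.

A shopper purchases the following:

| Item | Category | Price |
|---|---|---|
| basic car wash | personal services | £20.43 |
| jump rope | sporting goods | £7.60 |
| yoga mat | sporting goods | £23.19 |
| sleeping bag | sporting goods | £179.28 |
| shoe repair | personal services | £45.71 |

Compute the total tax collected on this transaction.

Basic car wash £20.43: personal services → 8% → £1.63
Jump rope £7.60: sporting goods, under £150.00 → 0% → £0.00
Yoga mat £23.19: sporting goods, under £150.00 → 0% → £0.00
Sleeping bag £179.28: sporting goods, £150.00 or more → 5.5% → £9.86
Shoe repair £45.71: personal services → 8% → £3.66
Total tax = £1.63 + £9.86 + £3.66 = £15.15

£15.15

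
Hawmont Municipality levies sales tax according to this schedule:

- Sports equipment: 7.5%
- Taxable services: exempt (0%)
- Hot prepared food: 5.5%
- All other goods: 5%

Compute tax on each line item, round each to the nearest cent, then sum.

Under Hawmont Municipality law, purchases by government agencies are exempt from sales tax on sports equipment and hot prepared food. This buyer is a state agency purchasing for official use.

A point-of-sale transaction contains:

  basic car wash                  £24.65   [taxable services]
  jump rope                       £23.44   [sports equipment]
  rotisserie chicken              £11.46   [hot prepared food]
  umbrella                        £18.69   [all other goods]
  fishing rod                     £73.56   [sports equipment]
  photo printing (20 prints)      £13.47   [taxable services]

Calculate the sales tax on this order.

£0.93

Basic car wash £24.65: taxable services → 0% → £0.00
Jump rope £23.44: sports equipment, buyer-exempt → 0% → £0.00
Rotisserie chicken £11.46: hot prepared food, buyer-exempt → 0% → £0.00
Umbrella £18.69: all other goods → 5% → £0.93
Fishing rod £73.56: sports equipment, buyer-exempt → 0% → £0.00
Photo printing (20 prints) £13.47: taxable services → 0% → £0.00
Total tax = £0.93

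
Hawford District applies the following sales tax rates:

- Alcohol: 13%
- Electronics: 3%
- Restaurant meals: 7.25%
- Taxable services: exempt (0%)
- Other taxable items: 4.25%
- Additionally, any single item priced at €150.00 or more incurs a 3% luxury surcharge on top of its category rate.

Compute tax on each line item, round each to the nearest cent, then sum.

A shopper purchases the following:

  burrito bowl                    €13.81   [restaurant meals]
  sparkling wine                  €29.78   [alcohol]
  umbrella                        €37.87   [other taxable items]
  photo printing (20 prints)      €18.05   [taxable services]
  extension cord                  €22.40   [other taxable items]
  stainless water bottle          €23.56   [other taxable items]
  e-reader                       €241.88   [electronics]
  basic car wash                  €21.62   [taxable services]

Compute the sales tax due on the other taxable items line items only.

Umbrella €37.87: other taxable items → 4.25% → €1.61
Extension cord €22.40: other taxable items → 4.25% → €0.95
Stainless water bottle €23.56: other taxable items → 4.25% → €1.00
Tax on other taxable items = €1.61 + €0.95 + €1.00 = €3.56

€3.56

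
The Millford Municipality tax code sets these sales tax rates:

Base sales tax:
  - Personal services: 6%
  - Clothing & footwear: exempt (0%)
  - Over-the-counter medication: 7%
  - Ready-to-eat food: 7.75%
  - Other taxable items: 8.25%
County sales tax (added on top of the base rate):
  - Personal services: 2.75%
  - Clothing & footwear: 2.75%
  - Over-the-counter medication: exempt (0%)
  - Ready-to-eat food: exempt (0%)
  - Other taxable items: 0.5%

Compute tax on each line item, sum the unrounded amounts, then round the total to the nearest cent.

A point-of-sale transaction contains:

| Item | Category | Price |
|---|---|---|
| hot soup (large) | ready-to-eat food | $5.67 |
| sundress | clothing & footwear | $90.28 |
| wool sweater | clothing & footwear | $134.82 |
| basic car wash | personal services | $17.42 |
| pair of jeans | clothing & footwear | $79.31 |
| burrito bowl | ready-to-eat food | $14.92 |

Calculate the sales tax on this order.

$11.49

Hot soup (large) $5.67: ready-to-eat food → 7.75% + 0% county = 7.75% → $0.439425
Sundress $90.28: clothing & footwear → 0% + 2.75% county = 2.75% → $2.4827
Wool sweater $134.82: clothing & footwear → 0% + 2.75% county = 2.75% → $3.70755
Basic car wash $17.42: personal services → 6% + 2.75% county = 8.75% → $1.52425
Pair of jeans $79.31: clothing & footwear → 0% + 2.75% county = 2.75% → $2.181025
Burrito bowl $14.92: ready-to-eat food → 7.75% + 0% county = 7.75% → $1.1563
Unrounded tax sum = $11.49125 → $11.49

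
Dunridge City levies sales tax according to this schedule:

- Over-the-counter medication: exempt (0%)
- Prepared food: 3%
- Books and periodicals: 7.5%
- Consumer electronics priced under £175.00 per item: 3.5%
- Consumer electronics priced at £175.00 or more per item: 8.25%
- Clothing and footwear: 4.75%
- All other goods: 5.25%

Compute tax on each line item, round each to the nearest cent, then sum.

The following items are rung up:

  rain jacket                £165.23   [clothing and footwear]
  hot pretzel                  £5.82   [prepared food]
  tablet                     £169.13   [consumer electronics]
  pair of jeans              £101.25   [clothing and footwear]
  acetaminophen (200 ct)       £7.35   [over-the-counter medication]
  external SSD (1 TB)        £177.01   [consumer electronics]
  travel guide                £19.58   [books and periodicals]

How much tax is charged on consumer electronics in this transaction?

£20.52

Tablet £169.13: consumer electronics, under £175.00 → 3.5% → £5.92
External SSD (1 TB) £177.01: consumer electronics, £175.00 or more → 8.25% → £14.60
Tax on consumer electronics = £5.92 + £14.60 = £20.52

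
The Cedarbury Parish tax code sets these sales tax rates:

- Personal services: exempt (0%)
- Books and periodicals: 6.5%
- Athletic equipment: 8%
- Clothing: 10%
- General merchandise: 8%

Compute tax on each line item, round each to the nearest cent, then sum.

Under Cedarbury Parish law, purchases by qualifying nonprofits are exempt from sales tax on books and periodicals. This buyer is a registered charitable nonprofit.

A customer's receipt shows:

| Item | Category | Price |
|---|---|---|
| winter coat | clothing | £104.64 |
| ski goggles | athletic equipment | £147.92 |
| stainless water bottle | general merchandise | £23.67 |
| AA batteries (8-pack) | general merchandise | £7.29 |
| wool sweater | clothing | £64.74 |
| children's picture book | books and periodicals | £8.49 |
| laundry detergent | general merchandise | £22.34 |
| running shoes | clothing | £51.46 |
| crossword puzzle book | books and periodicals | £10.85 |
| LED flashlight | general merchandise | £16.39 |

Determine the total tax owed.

£39.48

Winter coat £104.64: clothing → 10% → £10.46
Ski goggles £147.92: athletic equipment → 8% → £11.83
Stainless water bottle £23.67: general merchandise → 8% → £1.89
AA batteries (8-pack) £7.29: general merchandise → 8% → £0.58
Wool sweater £64.74: clothing → 10% → £6.47
Children's picture book £8.49: books and periodicals, buyer-exempt → 0% → £0.00
Laundry detergent £22.34: general merchandise → 8% → £1.79
Running shoes £51.46: clothing → 10% → £5.15
Crossword puzzle book £10.85: books and periodicals, buyer-exempt → 0% → £0.00
LED flashlight £16.39: general merchandise → 8% → £1.31
Total tax = £10.46 + £11.83 + £1.89 + £0.58 + £6.47 + £1.79 + £5.15 + £1.31 = £39.48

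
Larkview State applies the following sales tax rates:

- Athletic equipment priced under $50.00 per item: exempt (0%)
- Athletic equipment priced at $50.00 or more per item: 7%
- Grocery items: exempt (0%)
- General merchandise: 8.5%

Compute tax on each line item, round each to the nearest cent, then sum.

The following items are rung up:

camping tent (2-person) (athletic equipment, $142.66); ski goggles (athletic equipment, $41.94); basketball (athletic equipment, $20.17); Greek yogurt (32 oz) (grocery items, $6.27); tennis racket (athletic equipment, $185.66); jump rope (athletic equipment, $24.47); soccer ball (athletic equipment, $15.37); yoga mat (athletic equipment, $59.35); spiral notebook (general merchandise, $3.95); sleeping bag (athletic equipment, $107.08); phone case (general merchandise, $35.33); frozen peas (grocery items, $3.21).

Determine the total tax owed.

$37.98

Camping tent (2-person) $142.66: athletic equipment, $50.00 or more → 7% → $9.99
Ski goggles $41.94: athletic equipment, under $50.00 → 0% → $0.00
Basketball $20.17: athletic equipment, under $50.00 → 0% → $0.00
Greek yogurt (32 oz) $6.27: grocery items → 0% → $0.00
Tennis racket $185.66: athletic equipment, $50.00 or more → 7% → $13.00
Jump rope $24.47: athletic equipment, under $50.00 → 0% → $0.00
Soccer ball $15.37: athletic equipment, under $50.00 → 0% → $0.00
Yoga mat $59.35: athletic equipment, $50.00 or more → 7% → $4.15
Spiral notebook $3.95: general merchandise → 8.5% → $0.34
Sleeping bag $107.08: athletic equipment, $50.00 or more → 7% → $7.50
Phone case $35.33: general merchandise → 8.5% → $3.00
Frozen peas $3.21: grocery items → 0% → $0.00
Total tax = $9.99 + $13.00 + $4.15 + $0.34 + $7.50 + $3.00 = $37.98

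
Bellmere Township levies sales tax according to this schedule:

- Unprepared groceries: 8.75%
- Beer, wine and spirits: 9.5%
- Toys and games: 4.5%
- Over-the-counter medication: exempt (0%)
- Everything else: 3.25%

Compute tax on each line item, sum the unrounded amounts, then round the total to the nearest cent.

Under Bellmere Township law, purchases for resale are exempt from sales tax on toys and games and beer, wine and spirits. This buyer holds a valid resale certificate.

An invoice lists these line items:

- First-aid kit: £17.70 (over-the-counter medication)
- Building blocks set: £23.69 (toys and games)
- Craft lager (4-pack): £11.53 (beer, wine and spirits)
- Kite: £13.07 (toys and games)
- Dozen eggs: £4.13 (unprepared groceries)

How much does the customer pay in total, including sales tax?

£70.48

First-aid kit £17.70: over-the-counter medication → 0% → £0.00
Building blocks set £23.69: toys and games, buyer-exempt → 0% → £0.00
Craft lager (4-pack) £11.53: beer, wine and spirits, buyer-exempt → 0% → £0.00
Kite £13.07: toys and games, buyer-exempt → 0% → £0.00
Dozen eggs £4.13: unprepared groceries → 8.75% → £0.361375
Subtotal = £70.12; unrounded tax = £0.361375 → £0.36; total due = £70.48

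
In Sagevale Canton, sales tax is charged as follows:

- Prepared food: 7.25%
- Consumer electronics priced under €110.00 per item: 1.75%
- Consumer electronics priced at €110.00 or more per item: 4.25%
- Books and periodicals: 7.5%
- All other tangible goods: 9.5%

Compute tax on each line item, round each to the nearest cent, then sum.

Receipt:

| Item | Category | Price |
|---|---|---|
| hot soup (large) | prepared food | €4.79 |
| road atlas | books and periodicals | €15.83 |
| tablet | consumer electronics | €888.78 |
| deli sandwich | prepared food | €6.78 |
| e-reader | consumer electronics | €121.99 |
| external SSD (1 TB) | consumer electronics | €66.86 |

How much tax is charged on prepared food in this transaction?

Hot soup (large) €4.79: prepared food → 7.25% → €0.35
Deli sandwich €6.78: prepared food → 7.25% → €0.49
Tax on prepared food = €0.35 + €0.49 = €0.84

€0.84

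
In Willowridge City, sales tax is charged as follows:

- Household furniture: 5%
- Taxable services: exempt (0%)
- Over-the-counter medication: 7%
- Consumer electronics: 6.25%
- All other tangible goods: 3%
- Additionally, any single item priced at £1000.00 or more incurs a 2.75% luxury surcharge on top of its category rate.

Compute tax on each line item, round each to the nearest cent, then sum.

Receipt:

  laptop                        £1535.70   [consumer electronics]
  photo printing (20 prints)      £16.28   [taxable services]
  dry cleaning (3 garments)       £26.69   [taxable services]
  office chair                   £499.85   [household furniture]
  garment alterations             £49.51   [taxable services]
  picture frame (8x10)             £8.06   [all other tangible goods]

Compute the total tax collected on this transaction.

Laptop £1535.70: consumer electronics → 6.25% + 2.75% surcharge = 9% → £138.21
Photo printing (20 prints) £16.28: taxable services → 0% → £0.00
Dry cleaning (3 garments) £26.69: taxable services → 0% → £0.00
Office chair £499.85: household furniture → 5% → £24.99
Garment alterations £49.51: taxable services → 0% → £0.00
Picture frame (8x10) £8.06: all other tangible goods → 3% → £0.24
Total tax = £138.21 + £24.99 + £0.24 = £163.44

£163.44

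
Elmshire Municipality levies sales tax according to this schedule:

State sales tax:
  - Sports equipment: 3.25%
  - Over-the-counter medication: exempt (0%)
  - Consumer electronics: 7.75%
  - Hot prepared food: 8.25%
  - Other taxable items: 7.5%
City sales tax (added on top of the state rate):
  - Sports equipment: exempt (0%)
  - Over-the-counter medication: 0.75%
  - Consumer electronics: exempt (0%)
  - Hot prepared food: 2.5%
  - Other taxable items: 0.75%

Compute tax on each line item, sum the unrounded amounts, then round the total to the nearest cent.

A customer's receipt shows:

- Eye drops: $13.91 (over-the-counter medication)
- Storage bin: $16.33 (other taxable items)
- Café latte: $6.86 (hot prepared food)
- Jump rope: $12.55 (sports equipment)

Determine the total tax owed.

$2.60

Eye drops $13.91: over-the-counter medication → 0% + 0.75% city = 0.75% → $0.104325
Storage bin $16.33: other taxable items → 7.5% + 0.75% city = 8.25% → $1.347225
Café latte $6.86: hot prepared food → 8.25% + 2.5% city = 10.75% → $0.73745
Jump rope $12.55: sports equipment → 3.25% + 0% city = 3.25% → $0.407875
Unrounded tax sum = $2.596875 → $2.60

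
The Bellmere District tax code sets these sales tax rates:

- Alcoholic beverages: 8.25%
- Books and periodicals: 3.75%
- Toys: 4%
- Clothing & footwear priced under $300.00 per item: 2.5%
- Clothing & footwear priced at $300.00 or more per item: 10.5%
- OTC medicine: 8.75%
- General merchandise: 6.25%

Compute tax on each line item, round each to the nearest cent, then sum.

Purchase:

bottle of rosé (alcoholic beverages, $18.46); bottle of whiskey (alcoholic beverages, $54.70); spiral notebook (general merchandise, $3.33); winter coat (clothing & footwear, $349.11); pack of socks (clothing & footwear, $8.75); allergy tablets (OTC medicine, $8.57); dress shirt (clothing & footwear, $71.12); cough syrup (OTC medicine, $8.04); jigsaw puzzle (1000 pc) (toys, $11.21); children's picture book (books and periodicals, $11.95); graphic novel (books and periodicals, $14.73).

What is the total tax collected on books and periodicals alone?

Children's picture book $11.95: books and periodicals → 3.75% → $0.45
Graphic novel $14.73: books and periodicals → 3.75% → $0.55
Tax on books and periodicals = $0.45 + $0.55 = $1.00

$1.00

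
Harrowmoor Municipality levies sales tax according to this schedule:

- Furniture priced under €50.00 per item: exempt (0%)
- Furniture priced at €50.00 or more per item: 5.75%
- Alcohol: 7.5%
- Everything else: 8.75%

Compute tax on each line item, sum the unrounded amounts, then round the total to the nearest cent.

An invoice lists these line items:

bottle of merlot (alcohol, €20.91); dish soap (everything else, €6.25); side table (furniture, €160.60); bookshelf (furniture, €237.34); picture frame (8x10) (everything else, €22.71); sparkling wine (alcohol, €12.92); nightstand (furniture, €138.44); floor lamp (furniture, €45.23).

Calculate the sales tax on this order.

€35.91

Bottle of merlot €20.91: alcohol → 7.5% → €1.56825
Dish soap €6.25: everything else → 8.75% → €0.546875
Side table €160.60: furniture, €50.00 or more → 5.75% → €9.2345
Bookshelf €237.34: furniture, €50.00 or more → 5.75% → €13.64705
Picture frame (8x10) €22.71: everything else → 8.75% → €1.987125
Sparkling wine €12.92: alcohol → 7.5% → €0.969
Nightstand €138.44: furniture, €50.00 or more → 5.75% → €7.9603
Floor lamp €45.23: furniture, under €50.00 → 0% → €0.00
Unrounded tax sum = €35.9131 → €35.91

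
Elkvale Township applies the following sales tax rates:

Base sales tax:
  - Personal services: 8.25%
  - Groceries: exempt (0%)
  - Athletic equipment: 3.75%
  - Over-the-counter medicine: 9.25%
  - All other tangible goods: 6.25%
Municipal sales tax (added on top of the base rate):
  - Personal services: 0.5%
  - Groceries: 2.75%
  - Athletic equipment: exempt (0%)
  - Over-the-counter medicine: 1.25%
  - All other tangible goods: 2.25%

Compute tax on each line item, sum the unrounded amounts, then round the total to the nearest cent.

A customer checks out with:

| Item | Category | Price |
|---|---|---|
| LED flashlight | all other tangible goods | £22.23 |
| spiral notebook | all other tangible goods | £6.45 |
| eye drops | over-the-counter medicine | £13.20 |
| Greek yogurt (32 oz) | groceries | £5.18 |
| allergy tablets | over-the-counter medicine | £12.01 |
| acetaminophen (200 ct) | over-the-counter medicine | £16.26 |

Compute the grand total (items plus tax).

£82.26

LED flashlight £22.23: all other tangible goods → 6.25% + 2.25% municipal = 8.5% → £1.88955
Spiral notebook £6.45: all other tangible goods → 6.25% + 2.25% municipal = 8.5% → £0.54825
Eye drops £13.20: over-the-counter medicine → 9.25% + 1.25% municipal = 10.5% → £1.386
Greek yogurt (32 oz) £5.18: groceries → 0% + 2.75% municipal = 2.75% → £0.14245
Allergy tablets £12.01: over-the-counter medicine → 9.25% + 1.25% municipal = 10.5% → £1.26105
Acetaminophen (200 ct) £16.26: over-the-counter medicine → 9.25% + 1.25% municipal = 10.5% → £1.7073
Subtotal = £75.33; unrounded tax = £6.9346 → £6.93; total due = £82.26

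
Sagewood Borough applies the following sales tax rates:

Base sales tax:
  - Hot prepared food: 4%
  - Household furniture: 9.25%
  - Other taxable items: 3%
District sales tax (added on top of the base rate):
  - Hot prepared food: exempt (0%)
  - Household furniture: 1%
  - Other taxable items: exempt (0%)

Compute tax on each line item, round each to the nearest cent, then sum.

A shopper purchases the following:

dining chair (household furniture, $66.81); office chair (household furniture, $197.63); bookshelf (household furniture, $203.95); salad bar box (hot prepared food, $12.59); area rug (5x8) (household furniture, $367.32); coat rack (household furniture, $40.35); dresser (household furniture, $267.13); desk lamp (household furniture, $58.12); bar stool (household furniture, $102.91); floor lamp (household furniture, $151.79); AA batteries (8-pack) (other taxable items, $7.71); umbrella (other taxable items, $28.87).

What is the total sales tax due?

Dining chair $66.81: household furniture → 9.25% + 1% district = 10.25% → $6.85
Office chair $197.63: household furniture → 9.25% + 1% district = 10.25% → $20.26
Bookshelf $203.95: household furniture → 9.25% + 1% district = 10.25% → $20.90
Salad bar box $12.59: hot prepared food → 4% + 0% district = 4% → $0.50
Area rug (5x8) $367.32: household furniture → 9.25% + 1% district = 10.25% → $37.65
Coat rack $40.35: household furniture → 9.25% + 1% district = 10.25% → $4.14
Dresser $267.13: household furniture → 9.25% + 1% district = 10.25% → $27.38
Desk lamp $58.12: household furniture → 9.25% + 1% district = 10.25% → $5.96
Bar stool $102.91: household furniture → 9.25% + 1% district = 10.25% → $10.55
Floor lamp $151.79: household furniture → 9.25% + 1% district = 10.25% → $15.56
AA batteries (8-pack) $7.71: other taxable items → 3% + 0% district = 3% → $0.23
Umbrella $28.87: other taxable items → 3% + 0% district = 3% → $0.87
Total tax = $6.85 + $20.26 + $20.90 + $0.50 + $37.65 + $4.14 + $27.38 + $5.96 + $10.55 + $15.56 + $0.23 + $0.87 = $150.85

$150.85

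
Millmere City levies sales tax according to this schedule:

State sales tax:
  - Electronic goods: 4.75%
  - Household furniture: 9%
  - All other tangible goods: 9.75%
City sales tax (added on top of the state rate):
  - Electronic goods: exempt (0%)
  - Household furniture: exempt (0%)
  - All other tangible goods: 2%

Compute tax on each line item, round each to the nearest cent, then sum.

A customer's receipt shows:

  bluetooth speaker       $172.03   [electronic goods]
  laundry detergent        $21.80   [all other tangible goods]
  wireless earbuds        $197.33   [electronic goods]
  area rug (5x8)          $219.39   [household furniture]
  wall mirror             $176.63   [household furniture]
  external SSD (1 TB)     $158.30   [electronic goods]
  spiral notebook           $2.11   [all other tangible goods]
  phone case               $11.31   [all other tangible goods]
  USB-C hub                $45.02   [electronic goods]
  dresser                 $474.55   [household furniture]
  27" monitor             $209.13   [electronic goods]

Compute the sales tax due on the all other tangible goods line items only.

$4.14

Laundry detergent $21.80: all other tangible goods → 9.75% + 2% city = 11.75% → $2.56
Spiral notebook $2.11: all other tangible goods → 9.75% + 2% city = 11.75% → $0.25
Phone case $11.31: all other tangible goods → 9.75% + 2% city = 11.75% → $1.33
Tax on all other tangible goods = $2.56 + $0.25 + $1.33 = $4.14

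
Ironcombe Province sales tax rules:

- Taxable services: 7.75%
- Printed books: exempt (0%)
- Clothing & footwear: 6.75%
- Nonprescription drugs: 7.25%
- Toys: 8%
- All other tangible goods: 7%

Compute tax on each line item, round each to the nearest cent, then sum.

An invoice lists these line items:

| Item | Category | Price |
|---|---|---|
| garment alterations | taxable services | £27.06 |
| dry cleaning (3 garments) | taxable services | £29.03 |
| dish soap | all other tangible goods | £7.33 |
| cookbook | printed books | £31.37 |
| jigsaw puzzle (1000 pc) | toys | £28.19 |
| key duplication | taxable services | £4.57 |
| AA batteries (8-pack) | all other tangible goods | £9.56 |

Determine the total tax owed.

£8.14

Garment alterations £27.06: taxable services → 7.75% → £2.10
Dry cleaning (3 garments) £29.03: taxable services → 7.75% → £2.25
Dish soap £7.33: all other tangible goods → 7% → £0.51
Cookbook £31.37: printed books → 0% → £0.00
Jigsaw puzzle (1000 pc) £28.19: toys → 8% → £2.26
Key duplication £4.57: taxable services → 7.75% → £0.35
AA batteries (8-pack) £9.56: all other tangible goods → 7% → £0.67
Total tax = £2.10 + £2.25 + £0.51 + £2.26 + £0.35 + £0.67 = £8.14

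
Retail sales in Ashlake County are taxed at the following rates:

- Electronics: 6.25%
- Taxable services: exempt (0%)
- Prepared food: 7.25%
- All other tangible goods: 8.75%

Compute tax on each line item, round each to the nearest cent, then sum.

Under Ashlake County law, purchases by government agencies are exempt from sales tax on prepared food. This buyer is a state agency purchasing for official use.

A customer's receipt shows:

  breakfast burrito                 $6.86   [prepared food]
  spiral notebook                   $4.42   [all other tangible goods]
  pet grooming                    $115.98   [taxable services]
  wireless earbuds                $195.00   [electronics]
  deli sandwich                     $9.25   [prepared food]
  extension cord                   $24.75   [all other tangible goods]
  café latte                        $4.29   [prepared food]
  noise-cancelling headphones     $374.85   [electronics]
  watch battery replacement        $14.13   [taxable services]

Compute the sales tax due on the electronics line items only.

Wireless earbuds $195.00: electronics → 6.25% → $12.19
Noise-cancelling headphones $374.85: electronics → 6.25% → $23.43
Tax on electronics = $12.19 + $23.43 = $35.62

$35.62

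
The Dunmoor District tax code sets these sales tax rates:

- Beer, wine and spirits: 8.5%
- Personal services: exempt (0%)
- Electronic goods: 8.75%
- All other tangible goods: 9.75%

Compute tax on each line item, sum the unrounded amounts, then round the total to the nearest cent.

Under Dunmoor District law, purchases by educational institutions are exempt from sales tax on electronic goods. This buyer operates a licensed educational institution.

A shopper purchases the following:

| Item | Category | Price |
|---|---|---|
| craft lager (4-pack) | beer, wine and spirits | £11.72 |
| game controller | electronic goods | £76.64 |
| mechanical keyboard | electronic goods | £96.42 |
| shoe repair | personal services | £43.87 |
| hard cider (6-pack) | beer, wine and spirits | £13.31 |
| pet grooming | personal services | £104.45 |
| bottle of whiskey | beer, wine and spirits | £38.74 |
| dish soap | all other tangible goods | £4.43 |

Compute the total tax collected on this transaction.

£5.85

Craft lager (4-pack) £11.72: beer, wine and spirits → 8.5% → £0.9962
Game controller £76.64: electronic goods, buyer-exempt → 0% → £0.00
Mechanical keyboard £96.42: electronic goods, buyer-exempt → 0% → £0.00
Shoe repair £43.87: personal services → 0% → £0.00
Hard cider (6-pack) £13.31: beer, wine and spirits → 8.5% → £1.13135
Pet grooming £104.45: personal services → 0% → £0.00
Bottle of whiskey £38.74: beer, wine and spirits → 8.5% → £3.2929
Dish soap £4.43: all other tangible goods → 9.75% → £0.431925
Unrounded tax sum = £5.852375 → £5.85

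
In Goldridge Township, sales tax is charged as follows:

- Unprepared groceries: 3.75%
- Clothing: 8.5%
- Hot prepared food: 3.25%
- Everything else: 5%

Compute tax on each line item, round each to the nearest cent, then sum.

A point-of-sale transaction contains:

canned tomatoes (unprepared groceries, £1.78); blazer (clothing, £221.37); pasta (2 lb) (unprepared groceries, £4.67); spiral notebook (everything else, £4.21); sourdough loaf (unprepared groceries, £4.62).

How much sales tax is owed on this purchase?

Canned tomatoes £1.78: unprepared groceries → 3.75% → £0.07
Blazer £221.37: clothing → 8.5% → £18.82
Pasta (2 lb) £4.67: unprepared groceries → 3.75% → £0.18
Spiral notebook £4.21: everything else → 5% → £0.21
Sourdough loaf £4.62: unprepared groceries → 3.75% → £0.17
Total tax = £0.07 + £18.82 + £0.18 + £0.21 + £0.17 = £19.45

£19.45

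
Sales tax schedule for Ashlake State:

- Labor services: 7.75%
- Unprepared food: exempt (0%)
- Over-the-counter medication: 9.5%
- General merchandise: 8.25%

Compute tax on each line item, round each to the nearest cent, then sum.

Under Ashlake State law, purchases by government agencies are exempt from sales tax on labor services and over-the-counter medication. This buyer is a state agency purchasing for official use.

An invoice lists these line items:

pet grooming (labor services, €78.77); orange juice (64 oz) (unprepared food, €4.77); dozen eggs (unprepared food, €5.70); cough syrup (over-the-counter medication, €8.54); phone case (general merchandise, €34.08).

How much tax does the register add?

Pet grooming €78.77: labor services, buyer-exempt → 0% → €0.00
Orange juice (64 oz) €4.77: unprepared food → 0% → €0.00
Dozen eggs €5.70: unprepared food → 0% → €0.00
Cough syrup €8.54: over-the-counter medication, buyer-exempt → 0% → €0.00
Phone case €34.08: general merchandise → 8.25% → €2.81
Total tax = €2.81

€2.81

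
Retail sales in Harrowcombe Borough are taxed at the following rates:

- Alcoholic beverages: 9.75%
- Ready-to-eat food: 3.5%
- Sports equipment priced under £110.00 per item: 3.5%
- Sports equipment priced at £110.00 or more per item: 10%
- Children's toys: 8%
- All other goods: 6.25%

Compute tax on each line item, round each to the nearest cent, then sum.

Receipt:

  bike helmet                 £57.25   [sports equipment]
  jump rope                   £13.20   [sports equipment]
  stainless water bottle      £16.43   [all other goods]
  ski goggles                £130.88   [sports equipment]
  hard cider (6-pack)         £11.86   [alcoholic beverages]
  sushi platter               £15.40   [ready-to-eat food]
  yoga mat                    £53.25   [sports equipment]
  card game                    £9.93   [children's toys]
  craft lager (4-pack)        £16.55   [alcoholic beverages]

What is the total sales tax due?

Bike helmet £57.25: sports equipment, under £110.00 → 3.5% → £2.00
Jump rope £13.20: sports equipment, under £110.00 → 3.5% → £0.46
Stainless water bottle £16.43: all other goods → 6.25% → £1.03
Ski goggles £130.88: sports equipment, £110.00 or more → 10% → £13.09
Hard cider (6-pack) £11.86: alcoholic beverages → 9.75% → £1.16
Sushi platter £15.40: ready-to-eat food → 3.5% → £0.54
Yoga mat £53.25: sports equipment, under £110.00 → 3.5% → £1.86
Card game £9.93: children's toys → 8% → £0.79
Craft lager (4-pack) £16.55: alcoholic beverages → 9.75% → £1.61
Total tax = £2.00 + £0.46 + £1.03 + £13.09 + £1.16 + £0.54 + £1.86 + £0.79 + £1.61 = £22.54

£22.54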